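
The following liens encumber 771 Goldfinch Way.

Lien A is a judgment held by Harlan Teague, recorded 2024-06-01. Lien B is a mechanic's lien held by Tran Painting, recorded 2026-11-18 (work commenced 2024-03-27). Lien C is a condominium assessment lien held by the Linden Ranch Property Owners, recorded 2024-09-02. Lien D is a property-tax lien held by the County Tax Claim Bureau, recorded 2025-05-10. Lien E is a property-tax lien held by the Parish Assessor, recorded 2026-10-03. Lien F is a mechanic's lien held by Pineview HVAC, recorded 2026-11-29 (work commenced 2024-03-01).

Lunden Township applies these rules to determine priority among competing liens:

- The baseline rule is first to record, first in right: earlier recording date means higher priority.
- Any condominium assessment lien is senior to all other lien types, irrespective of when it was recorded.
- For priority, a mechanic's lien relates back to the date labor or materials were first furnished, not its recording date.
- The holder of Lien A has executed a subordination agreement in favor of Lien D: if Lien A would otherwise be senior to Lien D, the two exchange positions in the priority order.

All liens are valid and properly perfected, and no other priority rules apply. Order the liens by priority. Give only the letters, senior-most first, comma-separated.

C, F, B, D, A, E

Effective dates: B is treated as recorded 2024-03-27, the work-commencement date; F is treated as recorded 2024-03-01, the work-commencement date.
C, as a condominium assessment lien, has superpriority and ranks first.
Ordering the rest by effective date: F (2024-03-01), B (2024-03-27), A (2024-06-01), D (2025-05-10), E (2026-10-03).
Because A would otherwise rank above D, the subordination swaps them.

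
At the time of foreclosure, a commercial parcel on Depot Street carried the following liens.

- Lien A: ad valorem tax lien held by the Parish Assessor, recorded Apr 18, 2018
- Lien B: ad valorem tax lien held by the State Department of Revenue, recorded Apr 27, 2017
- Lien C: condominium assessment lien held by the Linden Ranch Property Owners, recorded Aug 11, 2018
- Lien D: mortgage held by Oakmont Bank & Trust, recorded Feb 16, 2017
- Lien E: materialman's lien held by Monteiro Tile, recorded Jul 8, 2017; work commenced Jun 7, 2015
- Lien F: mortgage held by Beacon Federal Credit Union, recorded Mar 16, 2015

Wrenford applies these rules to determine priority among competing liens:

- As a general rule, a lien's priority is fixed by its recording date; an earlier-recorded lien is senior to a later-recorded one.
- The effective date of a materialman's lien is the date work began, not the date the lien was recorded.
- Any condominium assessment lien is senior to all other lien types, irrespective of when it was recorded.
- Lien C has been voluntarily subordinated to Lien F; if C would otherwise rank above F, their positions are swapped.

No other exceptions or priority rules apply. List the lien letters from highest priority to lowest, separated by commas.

Adjusting effective dates: E relates back to Jun 7, 2015 (work commenced).
C, as a condominium assessment lien, has superpriority and ranks first.
Among the remaining liens, by effective date: F (Mar 16, 2015), E (Jun 7, 2015), D (Feb 16, 2017), B (Apr 27, 2017), A (Apr 18, 2018).
C is senior to F before the subordination, so the two trade places.

F, C, E, D, B, A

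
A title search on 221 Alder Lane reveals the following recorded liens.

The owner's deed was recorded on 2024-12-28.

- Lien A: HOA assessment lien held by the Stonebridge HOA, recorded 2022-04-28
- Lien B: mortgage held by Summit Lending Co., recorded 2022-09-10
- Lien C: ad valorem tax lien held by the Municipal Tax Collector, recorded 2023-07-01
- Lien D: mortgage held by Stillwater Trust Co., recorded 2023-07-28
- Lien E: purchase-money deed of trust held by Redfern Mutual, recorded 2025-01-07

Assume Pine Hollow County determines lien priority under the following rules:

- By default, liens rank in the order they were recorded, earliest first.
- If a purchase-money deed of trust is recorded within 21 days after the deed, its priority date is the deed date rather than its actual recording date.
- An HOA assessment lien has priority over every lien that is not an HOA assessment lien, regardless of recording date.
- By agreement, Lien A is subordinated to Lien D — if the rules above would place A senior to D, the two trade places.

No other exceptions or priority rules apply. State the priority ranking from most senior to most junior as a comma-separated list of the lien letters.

D, B, C, A, E

Effective dates after the stated exceptions: E relates back to the deed date 2024-12-28.
A is an HOA assessment lien and takes priority over every other lien.
The other liens, earliest effective date first: B (2022-09-10), C (2023-07-01), D (2023-07-28), E (2024-12-28).
A would otherwise be senior to D, so under the subordination agreement A and D exchange positions.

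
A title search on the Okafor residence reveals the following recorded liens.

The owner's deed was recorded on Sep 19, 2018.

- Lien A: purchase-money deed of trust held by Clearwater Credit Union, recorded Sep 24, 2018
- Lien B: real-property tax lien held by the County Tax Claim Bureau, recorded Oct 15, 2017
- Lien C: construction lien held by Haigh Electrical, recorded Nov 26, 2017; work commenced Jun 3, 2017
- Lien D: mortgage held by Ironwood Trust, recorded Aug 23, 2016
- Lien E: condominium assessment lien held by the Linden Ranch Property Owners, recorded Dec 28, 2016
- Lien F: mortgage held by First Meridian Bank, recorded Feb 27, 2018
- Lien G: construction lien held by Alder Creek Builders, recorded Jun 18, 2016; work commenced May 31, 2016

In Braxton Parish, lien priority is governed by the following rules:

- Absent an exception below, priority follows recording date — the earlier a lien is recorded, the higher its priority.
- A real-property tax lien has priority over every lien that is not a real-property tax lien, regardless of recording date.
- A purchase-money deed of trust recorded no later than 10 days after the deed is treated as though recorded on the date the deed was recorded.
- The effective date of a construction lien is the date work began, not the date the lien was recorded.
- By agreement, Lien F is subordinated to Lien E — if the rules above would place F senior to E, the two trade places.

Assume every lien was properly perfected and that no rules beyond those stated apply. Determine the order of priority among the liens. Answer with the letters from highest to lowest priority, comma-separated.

Effective dates after the stated exceptions: A was recorded within the 10-day window, so its effective date is the deed date Sep 19, 2018; C is treated as recorded Jun 3, 2017, the work-commencement date; G's effective date is May 31, 2016, when work began.
B is a real-property tax lien and takes priority over every other lien.
Among the remaining liens, by effective date: G (May 31, 2016), D (Aug 23, 2016), E (Dec 28, 2016), C (Jun 3, 2017), F (Feb 27, 2018), A (Sep 19, 2018).
F already ranks below E; the subordination has no effect.

B, G, D, E, C, F, A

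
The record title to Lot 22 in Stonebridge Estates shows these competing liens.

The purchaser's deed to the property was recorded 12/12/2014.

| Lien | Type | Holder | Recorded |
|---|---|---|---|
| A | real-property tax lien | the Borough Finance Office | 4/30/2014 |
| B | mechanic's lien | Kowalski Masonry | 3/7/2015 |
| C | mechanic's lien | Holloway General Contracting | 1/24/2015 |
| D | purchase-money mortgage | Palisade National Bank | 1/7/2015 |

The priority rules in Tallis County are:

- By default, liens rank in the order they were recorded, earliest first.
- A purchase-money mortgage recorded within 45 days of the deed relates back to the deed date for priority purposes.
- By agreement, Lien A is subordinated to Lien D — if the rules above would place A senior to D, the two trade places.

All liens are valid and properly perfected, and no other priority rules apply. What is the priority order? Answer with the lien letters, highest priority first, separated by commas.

Effective dates: D was recorded within the 45-day window, so its effective date is the deed date 12/12/2014.
By effective date, earliest first: A (4/30/2014), D (12/12/2014), C (1/24/2015), B (3/7/2015).
The subordination applies — A was senior to D — so A and D swap.

D, A, C, B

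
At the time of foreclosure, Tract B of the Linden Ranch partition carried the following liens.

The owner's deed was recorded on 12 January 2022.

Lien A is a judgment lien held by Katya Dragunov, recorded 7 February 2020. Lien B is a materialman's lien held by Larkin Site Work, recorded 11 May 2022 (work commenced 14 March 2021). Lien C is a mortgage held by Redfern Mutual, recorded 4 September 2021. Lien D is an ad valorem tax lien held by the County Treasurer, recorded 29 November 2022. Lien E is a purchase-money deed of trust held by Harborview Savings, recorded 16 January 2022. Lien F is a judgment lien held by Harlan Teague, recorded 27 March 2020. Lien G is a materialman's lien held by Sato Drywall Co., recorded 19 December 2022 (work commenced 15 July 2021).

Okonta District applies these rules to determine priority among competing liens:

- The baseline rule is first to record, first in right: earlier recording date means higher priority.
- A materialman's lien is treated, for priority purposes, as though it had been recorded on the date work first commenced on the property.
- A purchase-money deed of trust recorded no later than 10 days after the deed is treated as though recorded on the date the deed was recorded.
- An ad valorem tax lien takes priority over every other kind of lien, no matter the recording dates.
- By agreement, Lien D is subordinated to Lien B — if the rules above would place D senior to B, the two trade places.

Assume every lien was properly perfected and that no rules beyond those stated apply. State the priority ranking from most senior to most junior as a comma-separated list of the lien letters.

First, effective dates: B is treated as recorded 14 March 2021, the work-commencement date; E was recorded within the 10-day window, so its effective date is the deed date 12 January 2022; G relates back to 15 July 2021 (work commenced).
As an ad valorem tax lien, D is senior to every other lien.
Among the remaining liens, by effective date: A (7 February 2020), F (27 March 2020), B (14 March 2021), G (15 July 2021), C (4 September 2021), E (12 January 2022).
The subordination applies — D was senior to B — so D and B swap.

B, A, F, D, G, C, E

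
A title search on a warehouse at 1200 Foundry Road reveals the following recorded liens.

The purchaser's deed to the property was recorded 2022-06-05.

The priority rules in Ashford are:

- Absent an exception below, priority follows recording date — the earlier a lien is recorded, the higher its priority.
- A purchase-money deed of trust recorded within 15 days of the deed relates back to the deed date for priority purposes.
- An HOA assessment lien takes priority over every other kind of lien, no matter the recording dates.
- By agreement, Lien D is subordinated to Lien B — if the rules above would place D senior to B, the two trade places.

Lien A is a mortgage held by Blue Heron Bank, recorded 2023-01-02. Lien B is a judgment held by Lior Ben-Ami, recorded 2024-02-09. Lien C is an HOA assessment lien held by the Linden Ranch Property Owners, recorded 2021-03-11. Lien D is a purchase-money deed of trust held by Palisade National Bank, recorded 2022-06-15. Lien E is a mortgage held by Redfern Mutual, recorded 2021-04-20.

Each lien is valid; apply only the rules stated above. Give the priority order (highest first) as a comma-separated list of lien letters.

C, E, B, A, D

Effective dates: D's effective date is the deed date, 2022-06-05.
As an HOA assessment lien, C is senior to every other lien.
Remaining liens by effective date: E (2021-04-20), D (2022-06-05), A (2023-01-02), B (2024-02-09).
Because D would otherwise rank above B, the subordination swaps them.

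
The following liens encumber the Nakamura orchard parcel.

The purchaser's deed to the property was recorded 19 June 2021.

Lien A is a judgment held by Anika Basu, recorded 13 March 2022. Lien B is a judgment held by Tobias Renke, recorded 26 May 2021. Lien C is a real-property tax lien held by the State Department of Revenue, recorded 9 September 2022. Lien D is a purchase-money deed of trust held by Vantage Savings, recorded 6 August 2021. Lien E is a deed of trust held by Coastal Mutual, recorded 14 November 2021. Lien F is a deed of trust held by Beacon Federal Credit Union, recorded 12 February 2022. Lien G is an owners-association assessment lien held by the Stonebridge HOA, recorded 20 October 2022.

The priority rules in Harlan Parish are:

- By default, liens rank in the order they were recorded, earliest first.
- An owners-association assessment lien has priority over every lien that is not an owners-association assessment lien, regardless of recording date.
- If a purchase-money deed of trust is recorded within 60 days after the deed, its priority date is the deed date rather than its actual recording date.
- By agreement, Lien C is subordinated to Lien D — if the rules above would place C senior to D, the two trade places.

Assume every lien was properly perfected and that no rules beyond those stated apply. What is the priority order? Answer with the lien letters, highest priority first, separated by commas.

Adjusting effective dates: D relates back to the deed date 19 June 2021.
G is an owners-association assessment lien and takes priority over every other lien.
Ordering the rest by effective date: B (26 May 2021), D (19 June 2021), E (14 November 2021), F (12 February 2022), A (13 March 2022), C (9 September 2022).
C already ranks below D; the subordination has no effect.

G, B, D, E, F, A, C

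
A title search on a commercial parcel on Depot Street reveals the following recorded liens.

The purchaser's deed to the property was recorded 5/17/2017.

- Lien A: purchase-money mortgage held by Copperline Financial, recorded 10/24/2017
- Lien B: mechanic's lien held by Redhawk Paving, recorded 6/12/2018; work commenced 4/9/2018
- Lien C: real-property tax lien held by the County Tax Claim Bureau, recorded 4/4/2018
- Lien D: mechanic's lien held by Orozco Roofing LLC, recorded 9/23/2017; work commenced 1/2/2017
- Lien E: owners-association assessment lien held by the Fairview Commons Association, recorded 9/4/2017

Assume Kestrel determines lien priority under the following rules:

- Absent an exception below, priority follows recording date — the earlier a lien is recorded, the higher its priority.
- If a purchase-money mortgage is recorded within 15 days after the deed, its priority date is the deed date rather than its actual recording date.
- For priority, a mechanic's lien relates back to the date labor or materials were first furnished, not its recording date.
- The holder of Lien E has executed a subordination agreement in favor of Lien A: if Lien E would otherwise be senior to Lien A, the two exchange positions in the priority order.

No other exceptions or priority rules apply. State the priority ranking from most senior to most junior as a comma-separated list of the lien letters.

D, A, E, C, B

Adjusting effective dates: A was recorded 160 days after the deed, outside the 15-day window, so it keeps its recording date; B's effective date is 4/9/2018, when work began; D is treated as recorded 1/2/2017, the work-commencement date.
Ordering by effective date: D (1/2/2017), E (9/4/2017), A (10/24/2017), C (4/4/2018), B (4/9/2018).
The subordination applies — E was senior to A — so E and A swap.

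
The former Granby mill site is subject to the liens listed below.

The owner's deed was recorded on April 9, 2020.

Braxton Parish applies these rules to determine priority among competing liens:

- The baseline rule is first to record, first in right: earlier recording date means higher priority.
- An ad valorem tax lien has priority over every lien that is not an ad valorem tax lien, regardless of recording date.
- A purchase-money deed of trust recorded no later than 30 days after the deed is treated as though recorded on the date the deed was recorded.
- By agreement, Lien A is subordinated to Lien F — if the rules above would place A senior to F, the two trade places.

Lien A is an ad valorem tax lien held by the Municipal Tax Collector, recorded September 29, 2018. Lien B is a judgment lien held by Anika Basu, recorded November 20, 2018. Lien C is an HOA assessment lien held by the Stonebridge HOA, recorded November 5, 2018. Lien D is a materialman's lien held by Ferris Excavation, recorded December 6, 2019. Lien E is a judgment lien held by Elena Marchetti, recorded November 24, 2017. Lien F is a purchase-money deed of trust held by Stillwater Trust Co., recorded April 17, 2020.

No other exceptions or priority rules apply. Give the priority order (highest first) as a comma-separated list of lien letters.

F, E, C, B, D, A

First, effective dates: F was recorded within the 30-day window, so its effective date is the deed date April 9, 2020.
A, as an ad valorem tax lien, has superpriority and ranks first.
Ordering the rest by effective date: E (November 24, 2017), C (November 5, 2018), B (November 20, 2018), D (December 6, 2019), F (April 9, 2020).
Because A would otherwise rank above F, the subordination swaps them.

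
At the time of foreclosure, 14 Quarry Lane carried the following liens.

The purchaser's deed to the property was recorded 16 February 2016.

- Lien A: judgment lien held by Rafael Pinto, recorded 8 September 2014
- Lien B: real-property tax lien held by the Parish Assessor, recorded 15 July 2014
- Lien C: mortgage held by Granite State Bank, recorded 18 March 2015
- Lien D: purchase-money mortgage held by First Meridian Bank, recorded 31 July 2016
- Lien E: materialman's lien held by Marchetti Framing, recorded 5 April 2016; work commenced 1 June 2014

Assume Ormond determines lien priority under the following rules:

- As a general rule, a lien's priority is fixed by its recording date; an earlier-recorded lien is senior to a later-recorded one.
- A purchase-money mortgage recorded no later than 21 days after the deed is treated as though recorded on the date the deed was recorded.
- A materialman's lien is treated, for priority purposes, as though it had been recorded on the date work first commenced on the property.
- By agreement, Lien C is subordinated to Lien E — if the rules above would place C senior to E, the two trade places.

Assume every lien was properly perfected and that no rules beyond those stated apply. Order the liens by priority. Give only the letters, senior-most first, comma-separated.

Adjusting effective dates: D was recorded 166 days after the deed — beyond 21 days — so no relation-back applies; E is treated as recorded 1 June 2014, the work-commencement date.
By effective date: E (1 June 2014), B (15 July 2014), A (8 September 2014), C (18 March 2015), D (31 July 2016).
C is already junior to E, so the subordination agreement changes nothing.

E, B, A, C, D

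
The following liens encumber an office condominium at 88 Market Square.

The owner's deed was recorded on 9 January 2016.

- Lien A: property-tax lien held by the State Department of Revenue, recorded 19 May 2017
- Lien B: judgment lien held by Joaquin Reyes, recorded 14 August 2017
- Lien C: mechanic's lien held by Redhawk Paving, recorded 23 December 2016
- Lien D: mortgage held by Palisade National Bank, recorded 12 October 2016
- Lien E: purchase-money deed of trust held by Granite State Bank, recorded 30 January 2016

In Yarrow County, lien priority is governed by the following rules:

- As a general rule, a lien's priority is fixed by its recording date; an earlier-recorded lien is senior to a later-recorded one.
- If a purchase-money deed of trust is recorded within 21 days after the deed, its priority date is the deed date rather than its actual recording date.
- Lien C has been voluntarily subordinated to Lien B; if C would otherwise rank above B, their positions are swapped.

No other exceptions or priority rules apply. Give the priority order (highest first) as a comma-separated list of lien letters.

E, D, B, A, C

Adjusting effective dates: E's effective date is the deed date, 9 January 2016.
Sorted by effective date: E (9 January 2016), D (12 October 2016), C (23 December 2016), A (19 May 2017), B (14 August 2017).
C is senior to B before the subordination, so the two trade places.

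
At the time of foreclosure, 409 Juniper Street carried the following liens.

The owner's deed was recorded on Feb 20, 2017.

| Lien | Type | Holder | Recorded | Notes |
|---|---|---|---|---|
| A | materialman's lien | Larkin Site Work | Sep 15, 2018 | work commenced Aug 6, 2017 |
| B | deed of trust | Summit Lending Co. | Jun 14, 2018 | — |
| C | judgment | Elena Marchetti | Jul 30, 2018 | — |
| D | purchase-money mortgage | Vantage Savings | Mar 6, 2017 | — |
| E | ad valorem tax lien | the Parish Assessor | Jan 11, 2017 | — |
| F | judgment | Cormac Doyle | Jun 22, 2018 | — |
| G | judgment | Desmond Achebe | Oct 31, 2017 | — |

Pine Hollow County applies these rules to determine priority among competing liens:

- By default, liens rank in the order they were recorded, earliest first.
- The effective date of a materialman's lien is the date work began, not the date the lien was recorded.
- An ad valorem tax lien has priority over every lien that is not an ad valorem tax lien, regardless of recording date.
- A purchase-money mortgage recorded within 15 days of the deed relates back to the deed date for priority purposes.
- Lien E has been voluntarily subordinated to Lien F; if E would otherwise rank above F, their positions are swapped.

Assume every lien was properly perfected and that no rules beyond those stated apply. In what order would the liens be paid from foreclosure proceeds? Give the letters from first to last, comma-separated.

Adjusting effective dates: A relates back to Aug 6, 2017 (work commenced); D relates back to the deed date Feb 20, 2017.
E is an ad valorem tax lien and takes priority over every other lien.
Ordering the rest by effective date: D (Feb 20, 2017), A (Aug 6, 2017), G (Oct 31, 2017), B (Jun 14, 2018), F (Jun 22, 2018), C (Jul 30, 2018).
The subordination applies — E was senior to F — so E and F swap.

F, D, A, G, B, E, C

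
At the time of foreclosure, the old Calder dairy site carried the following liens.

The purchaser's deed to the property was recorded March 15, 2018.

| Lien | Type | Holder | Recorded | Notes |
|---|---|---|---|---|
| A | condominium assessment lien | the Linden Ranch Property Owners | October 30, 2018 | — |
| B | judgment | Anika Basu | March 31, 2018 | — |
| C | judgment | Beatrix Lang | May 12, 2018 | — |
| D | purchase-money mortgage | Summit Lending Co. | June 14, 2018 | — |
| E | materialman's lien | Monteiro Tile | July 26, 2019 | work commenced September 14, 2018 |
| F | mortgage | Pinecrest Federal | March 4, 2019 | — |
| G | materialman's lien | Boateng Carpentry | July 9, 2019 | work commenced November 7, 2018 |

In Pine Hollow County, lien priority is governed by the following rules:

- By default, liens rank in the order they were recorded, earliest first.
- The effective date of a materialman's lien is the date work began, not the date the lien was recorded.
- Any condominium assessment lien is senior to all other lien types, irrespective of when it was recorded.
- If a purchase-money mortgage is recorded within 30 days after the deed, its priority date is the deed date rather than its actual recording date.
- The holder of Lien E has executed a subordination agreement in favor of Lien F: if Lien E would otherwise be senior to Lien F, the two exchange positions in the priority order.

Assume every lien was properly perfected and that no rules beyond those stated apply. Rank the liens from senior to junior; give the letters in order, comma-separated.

Effective dates: D was recorded 91 days after the deed, outside the 30-day window, so it keeps its recording date; E is treated as recorded September 14, 2018, the work-commencement date; G's effective date is November 7, 2018, when work began.
A is a condominium assessment lien, so it outranks all other liens regardless of date.
The other liens, earliest effective date first: B (March 31, 2018), C (May 12, 2018), D (June 14, 2018), E (September 14, 2018), G (November 7, 2018), F (March 4, 2019).
E is senior to F before the subordination, so the two trade places.

A, B, C, D, F, G, E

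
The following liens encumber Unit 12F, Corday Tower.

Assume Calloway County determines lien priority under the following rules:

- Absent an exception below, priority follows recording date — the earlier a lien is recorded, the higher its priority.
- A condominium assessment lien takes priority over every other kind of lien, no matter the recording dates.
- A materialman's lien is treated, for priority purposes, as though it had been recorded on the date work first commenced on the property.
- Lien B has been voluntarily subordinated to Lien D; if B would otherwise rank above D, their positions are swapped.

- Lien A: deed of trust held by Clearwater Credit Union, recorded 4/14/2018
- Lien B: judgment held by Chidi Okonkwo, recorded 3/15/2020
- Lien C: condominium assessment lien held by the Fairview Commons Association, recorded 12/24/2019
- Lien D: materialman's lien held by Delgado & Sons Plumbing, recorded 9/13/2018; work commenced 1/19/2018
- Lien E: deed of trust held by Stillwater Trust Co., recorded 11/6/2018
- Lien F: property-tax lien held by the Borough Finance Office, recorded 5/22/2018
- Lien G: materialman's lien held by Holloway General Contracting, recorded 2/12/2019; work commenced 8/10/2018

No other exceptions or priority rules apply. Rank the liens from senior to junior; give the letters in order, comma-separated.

Effective dates after the stated exceptions: D's effective date is 1/19/2018, when work began; G is treated as recorded 8/10/2018, the work-commencement date.
C, as a condominium assessment lien, has superpriority and ranks first.
Among the remaining liens, by effective date: D (1/19/2018), A (4/14/2018), F (5/22/2018), G (8/10/2018), E (11/6/2018), B (3/15/2020).
B is already junior to D, so the subordination agreement changes nothing.

C, D, A, F, G, E, B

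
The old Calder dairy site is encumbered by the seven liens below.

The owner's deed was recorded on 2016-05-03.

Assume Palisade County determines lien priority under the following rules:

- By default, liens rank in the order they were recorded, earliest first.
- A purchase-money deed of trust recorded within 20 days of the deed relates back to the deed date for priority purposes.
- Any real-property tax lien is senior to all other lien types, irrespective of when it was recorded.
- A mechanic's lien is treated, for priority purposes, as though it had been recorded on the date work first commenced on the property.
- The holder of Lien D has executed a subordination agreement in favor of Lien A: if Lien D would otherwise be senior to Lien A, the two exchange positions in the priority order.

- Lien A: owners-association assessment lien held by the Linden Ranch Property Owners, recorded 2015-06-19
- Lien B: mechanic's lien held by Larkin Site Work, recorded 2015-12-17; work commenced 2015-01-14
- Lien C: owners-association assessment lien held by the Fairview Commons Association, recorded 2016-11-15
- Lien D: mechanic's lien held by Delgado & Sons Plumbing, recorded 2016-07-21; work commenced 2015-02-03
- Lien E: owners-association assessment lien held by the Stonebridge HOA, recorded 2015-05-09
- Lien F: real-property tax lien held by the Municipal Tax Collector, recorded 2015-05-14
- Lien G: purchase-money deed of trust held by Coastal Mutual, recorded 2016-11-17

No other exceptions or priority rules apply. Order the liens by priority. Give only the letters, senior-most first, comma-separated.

F, B, A, E, D, C, G

Effective dates after the stated exceptions: B is treated as recorded 2015-01-14, the work-commencement date; D is treated as recorded 2015-02-03, the work-commencement date; G was recorded 198 days after the deed, outside the 20-day window, so it keeps its recording date.
F is a real-property tax lien and takes priority over every other lien.
Among the remaining liens, by effective date: B (2015-01-14), D (2015-02-03), E (2015-05-09), A (2015-06-19), C (2016-11-15), G (2016-11-17).
D is senior to A before the subordination, so the two trade places.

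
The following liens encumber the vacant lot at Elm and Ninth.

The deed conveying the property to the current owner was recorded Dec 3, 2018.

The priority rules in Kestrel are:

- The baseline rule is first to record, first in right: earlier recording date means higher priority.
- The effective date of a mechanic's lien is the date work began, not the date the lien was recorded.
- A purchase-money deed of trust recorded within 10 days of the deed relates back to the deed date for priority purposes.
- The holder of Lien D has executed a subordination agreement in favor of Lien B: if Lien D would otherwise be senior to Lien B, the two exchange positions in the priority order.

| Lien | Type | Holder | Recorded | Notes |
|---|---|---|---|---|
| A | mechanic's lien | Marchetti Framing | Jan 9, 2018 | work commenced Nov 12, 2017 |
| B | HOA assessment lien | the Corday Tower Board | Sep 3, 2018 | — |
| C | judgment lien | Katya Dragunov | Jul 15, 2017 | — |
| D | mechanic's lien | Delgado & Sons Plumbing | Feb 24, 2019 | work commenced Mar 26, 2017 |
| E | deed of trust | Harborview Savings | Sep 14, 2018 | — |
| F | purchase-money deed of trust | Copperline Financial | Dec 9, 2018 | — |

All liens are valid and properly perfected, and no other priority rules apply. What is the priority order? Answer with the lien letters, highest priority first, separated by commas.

B, C, A, D, E, F

Effective dates: A is treated as recorded Nov 12, 2017, the work-commencement date; D is treated as recorded Mar 26, 2017, the work-commencement date; F's effective date is the deed date, Dec 3, 2018.
Ordering by effective date: D (Mar 26, 2017), C (Jul 15, 2017), A (Nov 12, 2017), B (Sep 3, 2018), E (Sep 14, 2018), F (Dec 3, 2018).
D is senior to B before the subordination, so the two trade places.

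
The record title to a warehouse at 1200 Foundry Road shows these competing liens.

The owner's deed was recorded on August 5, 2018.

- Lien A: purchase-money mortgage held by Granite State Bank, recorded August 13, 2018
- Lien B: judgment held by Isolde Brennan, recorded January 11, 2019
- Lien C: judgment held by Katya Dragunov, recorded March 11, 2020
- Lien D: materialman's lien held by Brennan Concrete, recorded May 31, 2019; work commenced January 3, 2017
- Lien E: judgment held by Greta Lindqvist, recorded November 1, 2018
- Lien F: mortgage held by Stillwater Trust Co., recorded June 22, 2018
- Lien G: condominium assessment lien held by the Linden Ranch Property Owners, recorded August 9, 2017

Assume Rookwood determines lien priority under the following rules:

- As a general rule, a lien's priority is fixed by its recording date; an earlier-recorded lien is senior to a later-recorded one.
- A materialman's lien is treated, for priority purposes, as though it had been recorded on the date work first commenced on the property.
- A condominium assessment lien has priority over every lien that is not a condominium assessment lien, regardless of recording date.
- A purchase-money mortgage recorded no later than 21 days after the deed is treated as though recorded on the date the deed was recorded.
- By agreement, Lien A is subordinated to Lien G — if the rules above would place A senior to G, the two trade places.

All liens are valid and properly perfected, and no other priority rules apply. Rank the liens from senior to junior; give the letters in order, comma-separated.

Effective dates: A was recorded within the 21-day window, so its effective date is the deed date August 5, 2018; D relates back to January 3, 2017 (work commenced).
G is a condominium assessment lien, so it outranks all other liens regardless of date.
Among the remaining liens, by effective date: D (January 3, 2017), F (June 22, 2018), A (August 5, 2018), E (November 1, 2018), B (January 11, 2019), C (March 11, 2020).
Since A is not senior to G, the subordination leaves the order unchanged.

G, D, F, A, E, B, C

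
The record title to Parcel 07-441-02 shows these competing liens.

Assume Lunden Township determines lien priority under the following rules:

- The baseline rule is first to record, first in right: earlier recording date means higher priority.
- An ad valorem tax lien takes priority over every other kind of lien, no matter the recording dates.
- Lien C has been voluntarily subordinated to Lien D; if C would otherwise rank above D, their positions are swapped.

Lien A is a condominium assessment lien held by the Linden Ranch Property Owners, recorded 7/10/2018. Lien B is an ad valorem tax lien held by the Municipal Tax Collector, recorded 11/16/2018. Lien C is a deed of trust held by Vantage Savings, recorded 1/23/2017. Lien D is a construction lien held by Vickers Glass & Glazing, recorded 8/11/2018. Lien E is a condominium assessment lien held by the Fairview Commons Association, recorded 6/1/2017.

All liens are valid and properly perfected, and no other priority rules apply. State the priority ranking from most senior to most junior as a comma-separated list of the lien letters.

B, D, E, A, C

B, as an ad valorem tax lien, has superpriority and ranks first.
Among the remaining liens, by effective date: C (1/23/2017), E (6/1/2017), A (7/10/2018), D (8/11/2018).
Because C would otherwise rank above D, the subordination swaps them.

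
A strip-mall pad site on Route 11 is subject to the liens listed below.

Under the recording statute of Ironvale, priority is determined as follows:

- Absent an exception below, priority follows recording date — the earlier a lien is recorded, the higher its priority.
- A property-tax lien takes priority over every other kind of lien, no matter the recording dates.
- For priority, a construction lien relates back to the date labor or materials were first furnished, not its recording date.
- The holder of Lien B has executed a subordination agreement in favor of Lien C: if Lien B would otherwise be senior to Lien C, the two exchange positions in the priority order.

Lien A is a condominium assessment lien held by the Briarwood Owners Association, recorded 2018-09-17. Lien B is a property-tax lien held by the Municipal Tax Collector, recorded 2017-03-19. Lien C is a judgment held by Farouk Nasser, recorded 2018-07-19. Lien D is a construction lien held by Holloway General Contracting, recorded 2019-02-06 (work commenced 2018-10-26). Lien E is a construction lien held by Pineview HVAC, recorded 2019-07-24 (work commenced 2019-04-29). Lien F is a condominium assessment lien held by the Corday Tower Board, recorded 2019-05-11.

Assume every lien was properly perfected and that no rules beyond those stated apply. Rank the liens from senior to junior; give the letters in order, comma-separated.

C, B, A, D, E, F

Adjusting effective dates: D is treated as recorded 2018-10-26, the work-commencement date; E's effective date is 2019-04-29, when work began.
As a property-tax lien, B is senior to every other lien.
Ordering the rest by effective date: C (2018-07-19), A (2018-09-17), D (2018-10-26), E (2019-04-29), F (2019-05-11).
Because B would otherwise rank above C, the subordination swaps them.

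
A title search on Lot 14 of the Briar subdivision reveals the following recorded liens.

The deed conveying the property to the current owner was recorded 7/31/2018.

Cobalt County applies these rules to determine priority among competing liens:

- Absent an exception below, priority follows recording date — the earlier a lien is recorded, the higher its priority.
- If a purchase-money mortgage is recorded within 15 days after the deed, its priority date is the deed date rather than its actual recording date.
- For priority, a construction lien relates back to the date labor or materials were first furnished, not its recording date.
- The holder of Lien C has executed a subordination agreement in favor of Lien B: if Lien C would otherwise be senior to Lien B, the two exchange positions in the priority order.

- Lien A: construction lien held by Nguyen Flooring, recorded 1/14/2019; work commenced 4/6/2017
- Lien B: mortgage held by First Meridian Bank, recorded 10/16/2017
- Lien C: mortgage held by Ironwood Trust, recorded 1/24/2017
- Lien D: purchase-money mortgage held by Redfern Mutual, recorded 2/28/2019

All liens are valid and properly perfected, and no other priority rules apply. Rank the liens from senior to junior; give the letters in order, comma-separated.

First, effective dates: A relates back to 4/6/2017 (work commenced); D was recorded 212 days after the deed — beyond 15 days — so no relation-back applies.
Sorted by effective date: C (1/24/2017), A (4/6/2017), B (10/16/2017), D (2/28/2019).
C would otherwise be senior to B, so under the subordination agreement C and B exchange positions.

B, A, C, D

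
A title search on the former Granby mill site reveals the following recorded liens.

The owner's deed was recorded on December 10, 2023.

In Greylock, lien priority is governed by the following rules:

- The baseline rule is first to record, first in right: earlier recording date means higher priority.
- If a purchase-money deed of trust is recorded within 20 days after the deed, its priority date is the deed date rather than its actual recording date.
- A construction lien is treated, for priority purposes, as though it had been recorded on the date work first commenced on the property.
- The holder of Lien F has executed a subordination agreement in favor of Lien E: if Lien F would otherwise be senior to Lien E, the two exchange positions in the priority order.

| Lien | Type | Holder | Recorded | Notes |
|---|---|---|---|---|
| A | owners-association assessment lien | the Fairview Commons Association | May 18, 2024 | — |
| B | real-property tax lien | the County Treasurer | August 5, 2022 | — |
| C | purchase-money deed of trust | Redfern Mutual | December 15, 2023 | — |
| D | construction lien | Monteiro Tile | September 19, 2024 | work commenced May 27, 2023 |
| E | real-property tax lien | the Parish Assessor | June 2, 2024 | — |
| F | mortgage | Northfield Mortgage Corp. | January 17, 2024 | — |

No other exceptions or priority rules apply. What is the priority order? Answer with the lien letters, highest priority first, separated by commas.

B, D, C, E, A, F

Adjusting effective dates: C was recorded within the 20-day window, so its effective date is the deed date December 10, 2023; D's effective date is May 27, 2023, when work began.
Sorted by effective date: B (August 5, 2022), D (May 27, 2023), C (December 10, 2023), F (January 17, 2024), A (May 18, 2024), E (June 2, 2024).
F would otherwise be senior to E, so under the subordination agreement F and E exchange positions.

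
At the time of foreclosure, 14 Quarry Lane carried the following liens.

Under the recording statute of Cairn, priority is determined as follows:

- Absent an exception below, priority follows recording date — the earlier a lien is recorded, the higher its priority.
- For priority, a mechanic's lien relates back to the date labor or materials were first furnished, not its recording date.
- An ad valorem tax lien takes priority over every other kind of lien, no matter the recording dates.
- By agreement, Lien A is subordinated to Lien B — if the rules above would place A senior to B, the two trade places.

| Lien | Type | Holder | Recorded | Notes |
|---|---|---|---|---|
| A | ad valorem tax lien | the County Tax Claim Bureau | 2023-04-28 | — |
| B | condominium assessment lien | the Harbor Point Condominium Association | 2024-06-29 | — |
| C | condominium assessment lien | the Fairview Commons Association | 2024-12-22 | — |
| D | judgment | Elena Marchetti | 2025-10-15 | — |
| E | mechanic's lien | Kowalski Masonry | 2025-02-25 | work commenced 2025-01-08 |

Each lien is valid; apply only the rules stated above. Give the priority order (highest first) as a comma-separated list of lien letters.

First, effective dates: E is treated as recorded 2025-01-08, the work-commencement date.
A is an ad valorem tax lien, so it outranks all other liens regardless of date.
Among the remaining liens, by effective date: B (2024-06-29), C (2024-12-22), E (2025-01-08), D (2025-10-15).
The subordination applies — A was senior to B — so A and B swap.

B, A, C, E, D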